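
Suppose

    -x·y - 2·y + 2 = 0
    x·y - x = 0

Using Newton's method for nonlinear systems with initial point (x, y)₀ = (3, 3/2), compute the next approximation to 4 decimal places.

(-1.5000, 1.7500)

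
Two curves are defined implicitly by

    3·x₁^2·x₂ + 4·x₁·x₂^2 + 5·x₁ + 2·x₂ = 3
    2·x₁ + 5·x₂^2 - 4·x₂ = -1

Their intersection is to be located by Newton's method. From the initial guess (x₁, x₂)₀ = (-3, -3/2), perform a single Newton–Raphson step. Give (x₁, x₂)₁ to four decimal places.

(-2.0261, -0.7528)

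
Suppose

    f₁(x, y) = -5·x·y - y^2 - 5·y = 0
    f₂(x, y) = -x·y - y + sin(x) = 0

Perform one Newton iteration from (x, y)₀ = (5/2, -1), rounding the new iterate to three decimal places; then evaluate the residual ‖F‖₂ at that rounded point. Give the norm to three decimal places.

3.857

At (5/2, -1): F = (16.500, 4.09847).
Jacobian J = [[-5·y, -5·x - 2·y - 5], [-y + cos(x), -x - 1]].
At the point, J = [[5.000, -15.500], [0.19886, -3.500]] (det J = -14.41773).
Solving J·Δ = −F gives Δ = (0.401, 1.194).
Then the next iterate is (x, y)₁ = (2.901, 0.194).
Re-evaluating at (2.901, 0.194): F = (-3.82161, -0.51852), so ‖F‖₂ = 3.857.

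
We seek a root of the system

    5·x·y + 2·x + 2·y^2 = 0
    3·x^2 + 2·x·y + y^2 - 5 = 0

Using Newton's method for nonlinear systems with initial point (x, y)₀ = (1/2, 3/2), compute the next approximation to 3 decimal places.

At (1/2, 3/2): F = (9.250, -0.500).
Jacobian J = [[5·y + 2, 5·x + 4·y], [6·x + 2·y, 2·x + 2·y]].
At the point, J = [[9.500, 8.500], [6.000, 4.000]] (det J = -13.000).
Solving J·Δ = −F gives Δ = (3.173, -4.635).
Then the next iterate is (x, y)₁ = (3.673, -3.135).

(3.673, -3.135)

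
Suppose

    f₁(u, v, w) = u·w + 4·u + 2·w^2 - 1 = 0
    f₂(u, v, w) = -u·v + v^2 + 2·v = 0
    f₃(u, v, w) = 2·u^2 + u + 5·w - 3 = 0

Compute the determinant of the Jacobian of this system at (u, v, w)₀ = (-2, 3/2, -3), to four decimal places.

-651.0000

J = [[w + 4, 0, u + 4·w], [-v, -u + 2·v + 2, 0], [4·u + 1, 0, 5]].
At the point, J = [[1.0000, 0.0000, -14.0000], [-1.5000, 7.0000, 0.0000], [-7.0000, 0.0000, 5.0000]].
det J = -651.0000.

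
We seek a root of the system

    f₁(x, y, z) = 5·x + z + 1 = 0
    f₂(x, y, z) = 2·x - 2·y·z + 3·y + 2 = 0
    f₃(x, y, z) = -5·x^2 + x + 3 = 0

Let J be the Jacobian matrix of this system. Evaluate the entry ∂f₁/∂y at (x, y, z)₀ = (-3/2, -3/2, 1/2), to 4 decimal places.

0.0000

∂f₁/∂y = 0.
At (-3/2, -3/2, 1/2) this is 0.0000.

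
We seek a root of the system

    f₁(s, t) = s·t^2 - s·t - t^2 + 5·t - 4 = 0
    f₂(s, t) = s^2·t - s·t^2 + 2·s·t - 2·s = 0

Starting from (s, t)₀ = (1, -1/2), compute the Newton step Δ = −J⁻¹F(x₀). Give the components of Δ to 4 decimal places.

At (1, -1/2): F = (-6.0000, -3.7500).
Jacobian J = [[t^2 - t, 2·s·t - s - 2·t + 5], [2·s·t - t^2 + 2·t - 2, s^2 - 2·s·t + 2·s]].
At the point, J = [[0.7500, 4.0000], [-4.2500, 4.0000]] (det J = 20.0000).
Solving J·Δ = −F gives Δ = (0.4500, 1.4156).

(0.4500, 1.4156)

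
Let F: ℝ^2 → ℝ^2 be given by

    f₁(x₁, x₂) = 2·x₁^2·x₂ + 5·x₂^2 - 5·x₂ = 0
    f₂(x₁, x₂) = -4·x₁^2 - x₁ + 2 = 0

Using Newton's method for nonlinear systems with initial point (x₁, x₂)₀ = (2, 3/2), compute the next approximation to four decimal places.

(1.0588, 1.2525)

At (2, 3/2): F = (15.7500, -16.0000).
Jacobian J = [[4·x₁·x₂, 2·x₁^2 + 10·x₂ - 5], [-8·x₁ - 1, 0]].
At the point, J = [[12.0000, 18.0000], [-17.0000, 0.0000]] (det J = 306.0000).
Solving J·Δ = −F gives Δ = (-0.9412, -0.2475).
Then the next iterate is (x₁, x₂)₁ = (1.0588, 1.2525).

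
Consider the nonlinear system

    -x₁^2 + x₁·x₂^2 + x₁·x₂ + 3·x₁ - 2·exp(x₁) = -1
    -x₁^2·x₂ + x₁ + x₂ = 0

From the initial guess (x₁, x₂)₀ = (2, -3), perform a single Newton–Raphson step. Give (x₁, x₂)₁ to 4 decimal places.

At (2, -3): F = (0.221888, 11.0000).
Jacobian J = [[-2·x₁ + x₂^2 + x₂ - 2·exp(x₁) + 3, 2·x₁·x₂ + x₁], [-2·x₁·x₂ + 1, -x₁^2 + 1]].
At the point, J = [[-9.778112, -10.0000], [13.0000, -3.0000]] (det J = 159.334337).
Solving J·Δ = −F gives Δ = (-0.6862, 0.6932).
Then the next iterate is (x₁, x₂)₁ = (1.3138, -2.3068).

(1.3138, -2.3068)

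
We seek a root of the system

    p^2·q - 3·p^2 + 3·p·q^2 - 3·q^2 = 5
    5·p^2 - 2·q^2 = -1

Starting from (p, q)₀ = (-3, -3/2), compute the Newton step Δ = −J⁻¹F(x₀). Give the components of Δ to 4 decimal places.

At (-3, -3/2): F = (-72.5000, 41.5000).
Jacobian J = [[2·p·q - 6·p + 3·q^2, p^2 + 6·p·q - 6·q], [10·p, -4·q]].
At the point, J = [[33.7500, 45.0000], [-30.0000, 6.0000]] (det J = 1552.5000).
Solving J·Δ = −F gives Δ = (1.4831, 0.4988).

(1.4831, 0.4988)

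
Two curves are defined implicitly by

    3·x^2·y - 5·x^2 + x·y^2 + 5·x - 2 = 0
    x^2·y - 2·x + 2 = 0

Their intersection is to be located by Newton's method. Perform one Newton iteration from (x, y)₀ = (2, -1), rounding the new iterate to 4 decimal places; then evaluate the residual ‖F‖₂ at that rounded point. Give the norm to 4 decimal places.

6.4317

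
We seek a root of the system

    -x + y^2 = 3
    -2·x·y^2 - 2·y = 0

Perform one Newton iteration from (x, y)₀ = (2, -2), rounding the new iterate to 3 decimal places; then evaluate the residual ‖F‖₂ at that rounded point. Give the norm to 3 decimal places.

At (2, -2): F = (-1.000, -12.000).
Jacobian J = [[-1, 2·y], [-2·y^2, -4·x·y - 2]].
At the point, J = [[-1.000, -4.000], [-8.000, 14.000]] (det J = -46.000).
Solving J·Δ = −F gives Δ = (-1.348, 0.087).
Then the next iterate is (x, y)₁ = (0.652, -1.913).
Re-evaluating at (0.652, -1.913): F = (0.00757, -0.94608), so ‖F‖₂ = 0.946.

0.946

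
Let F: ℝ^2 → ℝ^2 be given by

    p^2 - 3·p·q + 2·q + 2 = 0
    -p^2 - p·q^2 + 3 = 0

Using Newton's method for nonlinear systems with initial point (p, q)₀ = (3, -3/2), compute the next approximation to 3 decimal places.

(0.163, -2.684)

At (3, -3/2): F = (21.500, -12.750).
Jacobian J = [[2·p - 3·q, -3·p + 2], [-2·p - q^2, -2·p·q]].
At the point, J = [[10.500, -7.000], [-8.250, 9.000]] (det J = 36.750).
Solving J·Δ = −F gives Δ = (-2.837, -1.184).
Then the next iterate is (p, q)₁ = (0.163, -2.684).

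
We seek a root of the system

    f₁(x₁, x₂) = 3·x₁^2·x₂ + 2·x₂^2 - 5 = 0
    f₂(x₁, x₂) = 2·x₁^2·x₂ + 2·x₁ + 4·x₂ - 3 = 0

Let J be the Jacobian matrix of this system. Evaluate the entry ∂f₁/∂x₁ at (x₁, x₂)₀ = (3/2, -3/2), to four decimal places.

-13.5000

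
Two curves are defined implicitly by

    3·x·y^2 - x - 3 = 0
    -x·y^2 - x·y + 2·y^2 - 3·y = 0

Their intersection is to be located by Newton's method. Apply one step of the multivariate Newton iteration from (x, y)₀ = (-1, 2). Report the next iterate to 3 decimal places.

At (-1, 2): F = (-14.000, 8.000).
Jacobian J = [[3·y^2 - 1, 6·x·y], [-y^2 - y, -2·x·y - x + 4·y - 3]].
At the point, J = [[11.000, -12.000], [-6.000, 10.000]] (det J = 38.000).
Solving J·Δ = −F gives Δ = (1.158, -0.105).
Then the next iterate is (x, y)₁ = (0.158, 1.895).

(0.158, 1.895)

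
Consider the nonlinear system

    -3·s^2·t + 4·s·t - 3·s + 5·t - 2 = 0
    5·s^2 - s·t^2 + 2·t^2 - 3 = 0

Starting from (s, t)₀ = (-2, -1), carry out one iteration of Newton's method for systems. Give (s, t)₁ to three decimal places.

At (-2, -1): F = (19.000, 21.000).
Jacobian J = [[-6·s·t + 4·t - 3, -3·s^2 + 4·s + 5], [10·s - t^2, -2·s·t + 4·t]].
At the point, J = [[-19.000, -15.000], [-21.000, -8.000]] (det J = -163.000).
Solving J·Δ = −F gives Δ = (1.000, 0.000).
Then the next iterate is (s, t)₁ = (-1.000, -1.000).

(-1.000, -1.000)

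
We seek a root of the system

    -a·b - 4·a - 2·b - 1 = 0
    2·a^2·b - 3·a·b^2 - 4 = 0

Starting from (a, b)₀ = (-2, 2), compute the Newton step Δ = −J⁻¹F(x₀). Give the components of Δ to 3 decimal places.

(1.167, -0.104)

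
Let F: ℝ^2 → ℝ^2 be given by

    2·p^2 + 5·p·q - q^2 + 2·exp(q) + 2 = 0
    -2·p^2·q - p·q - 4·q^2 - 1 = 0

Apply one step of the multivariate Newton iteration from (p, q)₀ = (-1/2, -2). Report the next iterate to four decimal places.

(-0.0201, -0.8775)

At (-1/2, -2): F = (3.770671, -17.0000).
Jacobian J = [[4·p + 5·q, 5·p - 2·q + 2·exp(q)], [-4·p·q - q, -2·p^2 - p - 8·q]].
At the point, J = [[-12.0000, 1.770671], [-2.0000, 16.0000]] (det J = -188.458659).
Solving J·Δ = −F gives Δ = (0.4799, 1.1225).
Then the next iterate is (p, q)₁ = (-0.0201, -0.8775).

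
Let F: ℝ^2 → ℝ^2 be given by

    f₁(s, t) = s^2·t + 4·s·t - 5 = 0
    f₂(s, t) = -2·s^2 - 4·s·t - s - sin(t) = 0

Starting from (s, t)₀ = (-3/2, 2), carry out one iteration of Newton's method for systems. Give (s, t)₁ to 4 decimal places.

(30.0123, 15.4732)

At (-3/2, 2): F = (-12.5000, 8.090703).
Jacobian J = [[2·s·t + 4·t, s^2 + 4·s], [-4·s - 4·t - 1, -4·s - cos(t)]].
At the point, J = [[2.0000, -3.7500], [-3.0000, 6.416147]] (det J = 1.582294).
Solving J·Δ = −F gives Δ = (31.5123, 13.4732).
Then the next iterate is (s, t)₁ = (30.0123, 15.4732).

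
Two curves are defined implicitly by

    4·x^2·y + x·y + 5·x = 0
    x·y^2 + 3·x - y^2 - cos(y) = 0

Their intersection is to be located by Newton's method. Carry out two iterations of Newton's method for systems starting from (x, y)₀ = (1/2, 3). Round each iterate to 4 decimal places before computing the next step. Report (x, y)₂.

At (1/2, 3): F = (7.0000, -2.010008).
Jacobian J = [[8·x·y + y + 5, 4·x^2 + x], [y^2 + 3, 2·x·y - 2·y + sin(y)]].
At the point, J = [[20.0000, 1.5000], [12.0000, -2.858880]] (det J = -75.177600).
Solving J·Δ = −F gives Δ = (-0.2261, -1.6521).
Then the next iterate is (x, y)₁ = (0.2739, 1.3479).
Round to (0.2739, 1.3479) and repeat: F = (2.143174, -0.718559), J = [[9.301418, 0.573985], [4.816834, -0.982159]].
Δ = (-0.1422, -1.4291), so (x, y)₂ = (0.1317, -0.0812).

(0.1317, -0.0812)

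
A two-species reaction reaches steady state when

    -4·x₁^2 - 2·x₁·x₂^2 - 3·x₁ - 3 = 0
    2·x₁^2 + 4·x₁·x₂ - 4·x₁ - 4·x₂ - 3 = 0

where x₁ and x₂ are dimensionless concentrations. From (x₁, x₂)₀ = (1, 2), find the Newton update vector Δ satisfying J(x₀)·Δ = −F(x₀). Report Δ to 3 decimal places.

(0.625, -3.734)

At (1, 2): F = (-18.000, -5.000).
Jacobian J = [[-8·x₁ - 2·x₂^2 - 3, -4·x₁·x₂], [4·x₁ + 4·x₂ - 4, 4·x₁ - 4]].
At the point, J = [[-19.000, -8.000], [8.000, 0.000]] (det J = 64.000).
Solving J·Δ = −F gives Δ = (0.625, -3.734).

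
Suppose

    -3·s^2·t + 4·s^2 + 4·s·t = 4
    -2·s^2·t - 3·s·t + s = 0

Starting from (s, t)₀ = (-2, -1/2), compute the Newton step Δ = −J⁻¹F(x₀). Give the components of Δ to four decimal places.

(3.5556, -3.1667)

At (-2, -1/2): F = (22.0000, -1.0000).
Jacobian J = [[-6·s·t + 8·s + 4·t, -3·s^2 + 4·s], [-4·s·t - 3·t + 1, -2·s^2 - 3·s]].
At the point, J = [[-24.0000, -20.0000], [-1.5000, -2.0000]] (det J = 18.0000).
Solving J·Δ = −F gives Δ = (3.5556, -3.1667).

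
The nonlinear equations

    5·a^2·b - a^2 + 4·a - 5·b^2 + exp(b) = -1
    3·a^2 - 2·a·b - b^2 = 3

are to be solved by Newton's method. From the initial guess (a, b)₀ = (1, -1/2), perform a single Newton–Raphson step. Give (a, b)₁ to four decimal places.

At (1, -1/2): F = (0.856531, 0.7500).
Jacobian J = [[10·a·b - 2·a + 4, 5·a^2 - 10·b + exp(b)], [6·a - 2·b, -2·a - 2·b]].
At the point, J = [[-3.0000, 10.606531], [7.0000, -1.0000]] (det J = -71.245715).
Solving J·Δ = −F gives Δ = (-0.1237, -0.1157).
Then the next iterate is (a, b)₁ = (0.8763, -0.6157).

(0.8763, -0.6157)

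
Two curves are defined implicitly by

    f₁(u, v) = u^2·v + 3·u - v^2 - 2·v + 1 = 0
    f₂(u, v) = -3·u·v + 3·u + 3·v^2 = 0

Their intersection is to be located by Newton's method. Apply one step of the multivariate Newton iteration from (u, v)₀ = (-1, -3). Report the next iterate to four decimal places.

(-0.7692, -1.8154)

At (-1, -3): F = (-8.0000, 15.0000).
Jacobian J = [[2·u·v + 3, u^2 - 2·v - 2], [-3·v + 3, -3·u + 6·v]].
At the point, J = [[9.0000, 5.0000], [12.0000, -15.0000]] (det J = -195.0000).
Solving J·Δ = −F gives Δ = (0.2308, 1.1846).
Then the next iterate is (u, v)₁ = (-0.7692, -1.8154).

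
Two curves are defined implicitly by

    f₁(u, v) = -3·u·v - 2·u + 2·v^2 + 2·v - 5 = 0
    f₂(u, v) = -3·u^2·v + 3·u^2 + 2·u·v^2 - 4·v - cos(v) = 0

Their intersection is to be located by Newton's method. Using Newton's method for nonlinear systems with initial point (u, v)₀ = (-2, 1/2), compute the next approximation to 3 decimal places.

At (-2, 1/2): F = (3.500, 2.12242).
Jacobian J = [[-3·v - 2, -3·u + 4·v + 2], [-6·u·v + 6·u + 2·v^2, -3·u^2 + 4·u·v + sin(v) - 4]].
At the point, J = [[-3.500, 10.000], [-5.500, -19.52057]] (det J = 123.32201).
Solving J·Δ = −F gives Δ = (0.726, -0.096).
Then the next iterate is (u, v)₁ = (-1.274, 0.404).

(-1.274, 0.404)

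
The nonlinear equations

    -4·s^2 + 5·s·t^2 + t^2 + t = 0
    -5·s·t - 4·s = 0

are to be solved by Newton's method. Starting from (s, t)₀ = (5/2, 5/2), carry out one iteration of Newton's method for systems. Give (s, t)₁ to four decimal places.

(0.4263, 1.9373)

At (5/2, 5/2): F = (61.8750, -41.2500).
Jacobian J = [[-8·s + 5·t^2, 10·s·t + 2·t + 1], [-5·t - 4, -5·s]].
At the point, J = [[11.2500, 68.5000], [-16.5000, -12.5000]] (det J = 989.6250).
Solving J·Δ = −F gives Δ = (-2.0737, -0.5627).
Then the next iterate is (s, t)₁ = (0.4263, 1.9373).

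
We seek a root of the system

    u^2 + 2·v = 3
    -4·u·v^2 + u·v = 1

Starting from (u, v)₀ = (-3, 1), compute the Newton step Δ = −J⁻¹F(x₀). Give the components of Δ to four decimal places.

(1.2667, -0.2000)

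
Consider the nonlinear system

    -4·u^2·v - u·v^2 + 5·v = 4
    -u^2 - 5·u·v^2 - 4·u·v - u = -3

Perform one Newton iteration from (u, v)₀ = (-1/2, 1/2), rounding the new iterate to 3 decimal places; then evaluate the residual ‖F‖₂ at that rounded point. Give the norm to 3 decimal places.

At (-1/2, 1/2): F = (-1.875, 4.875).
Jacobian J = [[-8·u·v - v^2, -4·u^2 - 2·u·v + 5], [-2·u - 5·v^2 - 4·v - 1, -10·u·v - 4·u]].
At the point, J = [[1.750, 4.500], [-3.250, 4.500]] (det J = 22.500).
Solving J·Δ = −F gives Δ = (1.350, -0.108).
Then the next iterate is (u, v)₁ = (0.850, 0.392).
Re-evaluating at (0.850, 0.392): F = (-3.30349, -0.55837), so ‖F‖₂ = 3.350.

3.350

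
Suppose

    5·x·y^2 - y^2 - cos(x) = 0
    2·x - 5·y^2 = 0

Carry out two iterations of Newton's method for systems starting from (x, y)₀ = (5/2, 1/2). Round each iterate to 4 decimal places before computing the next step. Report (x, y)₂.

At (5/2, 1/2): F = (3.676144, 3.7500).
Jacobian J = [[5·y^2 + sin(x), 10·x·y - 2·y], [2, -10·y]].
At the point, J = [[1.848472, 11.5000], [2.0000, -5.0000]] (det J = -32.242361).
Solving J·Δ = −F gives Δ = (-1.9076, -0.0130).
Then the next iterate is (x, y)₁ = (0.5924, 0.4870).
Round to (0.5924, 0.4870) and repeat: F = (-0.364277, -0.001045), J = [[1.744199, 1.910988], [2.0000, -4.8700]].
Δ = (0.1442, 0.0590), so (x, y)₂ = (0.7366, 0.5460).

(0.7366, 0.5460)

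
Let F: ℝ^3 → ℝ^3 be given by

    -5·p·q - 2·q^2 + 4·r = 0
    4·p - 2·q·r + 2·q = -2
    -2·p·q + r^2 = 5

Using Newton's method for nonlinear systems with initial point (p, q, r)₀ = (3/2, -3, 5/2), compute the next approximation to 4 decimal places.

At (3/2, -3, 5/2): F = (14.5000, 17.0000, 10.2500).
Jacobian J = [[-5·q, -5·p - 4·q, 4], [4, -2·r + 2, -2·q], [-2·q, -2·p, 2·r]].
At the point, J = [[15.0000, 4.5000, 4.0000], [4.0000, -3.0000, 6.0000], [6.0000, -3.0000, 5.0000]] (det J = 141.0000).
Solving J·Δ = −F gives Δ = (1.0160, -2.4149, -4.7181).
Then the next iterate is (p, q, r)₁ = (2.5160, -5.4149, -2.2181).

(2.5160, -5.4149, -2.2181)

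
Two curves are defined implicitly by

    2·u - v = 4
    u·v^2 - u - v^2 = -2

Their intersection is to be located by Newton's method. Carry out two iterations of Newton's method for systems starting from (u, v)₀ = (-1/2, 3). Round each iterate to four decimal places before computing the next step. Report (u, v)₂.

At (-1/2, 3): F = (-8.0000, -11.0000).
Jacobian J = [[2, -1], [v^2 - 1, 2·u·v - 2·v]].
At the point, J = [[2.0000, -1.0000], [8.0000, -9.0000]] (det J = -10.0000).
Solving J·Δ = −F gives Δ = (6.1000, 4.2000).
Then the next iterate is (u, v)₁ = (5.6000, 7.2000).
Round to (5.6000, 7.2000) and repeat: F = (0.0000, 234.8640), J = [[2.0000, -1.0000], [50.8400, 66.2400]].
Δ = (-1.2812, -2.5623), so (u, v)₂ = (4.3188, 4.6377).

(4.3188, 4.6377)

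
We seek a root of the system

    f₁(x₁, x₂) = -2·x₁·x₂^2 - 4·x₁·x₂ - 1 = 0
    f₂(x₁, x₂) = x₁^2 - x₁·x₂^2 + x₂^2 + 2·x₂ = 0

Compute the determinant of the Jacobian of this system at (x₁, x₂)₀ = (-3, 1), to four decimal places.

108.0000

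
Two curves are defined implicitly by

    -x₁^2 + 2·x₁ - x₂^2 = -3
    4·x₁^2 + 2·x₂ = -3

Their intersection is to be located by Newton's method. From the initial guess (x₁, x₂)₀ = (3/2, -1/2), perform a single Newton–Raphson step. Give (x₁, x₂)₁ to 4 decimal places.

(1.2143, -4.2857)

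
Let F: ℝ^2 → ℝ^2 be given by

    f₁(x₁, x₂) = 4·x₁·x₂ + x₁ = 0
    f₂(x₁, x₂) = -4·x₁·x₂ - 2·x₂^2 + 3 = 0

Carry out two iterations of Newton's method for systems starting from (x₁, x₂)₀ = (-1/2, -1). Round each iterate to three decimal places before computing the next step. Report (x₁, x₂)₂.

At (-1/2, -1): F = (1.500, -1.000).
Jacobian J = [[4·x₂ + 1, 4·x₁], [-4·x₂, -4·x₁ - 4·x₂]].
At the point, J = [[-3.000, -2.000], [4.000, 6.000]] (det J = -10.000).
Solving J·Δ = −F gives Δ = (0.700, -0.300).
Then the next iterate is (x₁, x₂)₁ = (0.200, -1.300).
Round to (0.200, -1.300) and repeat: F = (-0.840, 0.660), J = [[-4.200, 0.800], [5.200, 4.400]].
Δ = (-0.187, 0.070), so (x₁, x₂)₂ = (0.013, -1.230).

(0.013, -1.230)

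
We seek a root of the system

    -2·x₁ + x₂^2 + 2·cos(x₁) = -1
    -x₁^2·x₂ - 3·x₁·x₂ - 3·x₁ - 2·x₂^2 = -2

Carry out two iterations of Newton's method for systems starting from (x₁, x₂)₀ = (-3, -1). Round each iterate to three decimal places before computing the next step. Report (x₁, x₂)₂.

At (-3, -1): F = (6.02002, 9.000).
Jacobian J = [[-2·sin(x₁) - 2, 2·x₂], [-2·x₁·x₂ - 3·x₂ - 3, -x₁^2 - 3·x₁ - 4·x₂]].
At the point, J = [[-1.71776, -2.000], [-6.000, 4.000]] (det J = -18.87104).
Solving J·Δ = −F gives Δ = (2.230, 1.095).
Then the next iterate is (x₁, x₂)₁ = (-0.770, 0.095).
Round to (-0.770, 0.095) and repeat: F = (3.98485, 4.45507), J = [[-0.60773, 0.190], [-3.13870, 1.33710]].
Δ = (20.725, 45.318), so (x₁, x₂)₂ = (19.955, 45.413).

(19.955, 45.413)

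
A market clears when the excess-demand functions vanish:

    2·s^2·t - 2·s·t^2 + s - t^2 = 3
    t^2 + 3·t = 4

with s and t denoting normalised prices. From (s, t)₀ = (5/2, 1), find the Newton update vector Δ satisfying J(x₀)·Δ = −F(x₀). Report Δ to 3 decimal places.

(-0.667, 0.000)

At (5/2, 1): F = (6.000, 0.000).
Jacobian J = [[4·s·t - 2·t^2 + 1, 2·s^2 - 4·s·t - 2·t], [0, 2·t + 3]].
At the point, J = [[9.000, 0.500], [0.000, 5.000]] (det J = 45.000).
Solving J·Δ = −F gives Δ = (-0.667, 0.000).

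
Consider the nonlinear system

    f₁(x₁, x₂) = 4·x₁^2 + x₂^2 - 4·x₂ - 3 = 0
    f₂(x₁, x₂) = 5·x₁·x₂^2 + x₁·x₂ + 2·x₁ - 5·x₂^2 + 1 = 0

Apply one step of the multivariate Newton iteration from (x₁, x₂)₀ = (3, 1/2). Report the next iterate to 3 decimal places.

(1.641, 0.046)

At (3, 1/2): F = (31.250, 11.000).
Jacobian J = [[8·x₁, 2·x₂ - 4], [5·x₂^2 + x₂ + 2, 10·x₁·x₂ + x₁ - 10·x₂]].
At the point, J = [[24.000, -3.000], [3.750, 13.000]] (det J = 323.250).
Solving J·Δ = −F gives Δ = (-1.359, -0.454).
Then the next iterate is (x₁, x₂)₁ = (1.641, 0.046).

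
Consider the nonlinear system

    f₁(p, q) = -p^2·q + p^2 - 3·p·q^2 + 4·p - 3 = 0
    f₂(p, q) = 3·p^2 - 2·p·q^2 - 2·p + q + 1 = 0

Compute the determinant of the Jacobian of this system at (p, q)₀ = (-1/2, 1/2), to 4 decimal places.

12.3750

J = [[-2·p·q + 2·p - 3·q^2 + 4, -p^2 - 6·p·q], [6·p - 2·q^2 - 2, -4·p·q + 1]].
At the point, J = [[2.7500, 1.2500], [-5.5000, 2.0000]].
det J = 12.3750.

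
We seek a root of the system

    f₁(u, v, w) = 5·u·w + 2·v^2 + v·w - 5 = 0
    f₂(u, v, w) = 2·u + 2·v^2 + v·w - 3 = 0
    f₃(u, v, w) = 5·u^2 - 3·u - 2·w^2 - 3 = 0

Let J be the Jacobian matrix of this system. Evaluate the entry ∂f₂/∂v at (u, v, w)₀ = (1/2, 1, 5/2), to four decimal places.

6.5000

∂f₂/∂v = 4·v + w.
At (1/2, 1, 5/2) this is 6.5000.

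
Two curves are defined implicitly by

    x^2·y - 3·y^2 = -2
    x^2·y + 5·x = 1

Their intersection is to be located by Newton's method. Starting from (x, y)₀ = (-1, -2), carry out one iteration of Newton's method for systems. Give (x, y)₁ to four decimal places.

At (-1, -2): F = (-12.0000, -8.0000).
Jacobian J = [[2·x·y, x^2 - 6·y], [2·x·y + 5, x^2]].
At the point, J = [[4.0000, 13.0000], [9.0000, 1.0000]] (det J = -113.0000).
Solving J·Δ = −F gives Δ = (0.8142, 0.6726).
Then the next iterate is (x, y)₁ = (-0.1858, -1.3274).

(-0.1858, -1.3274)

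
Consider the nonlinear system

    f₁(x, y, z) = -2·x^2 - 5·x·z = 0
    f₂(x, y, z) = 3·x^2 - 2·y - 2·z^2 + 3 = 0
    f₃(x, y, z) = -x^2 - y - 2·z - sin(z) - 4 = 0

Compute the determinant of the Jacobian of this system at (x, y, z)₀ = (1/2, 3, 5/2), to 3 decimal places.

J = [[-4·x - 5·z, 0, -5·x], [6·x, -2, -4·z], [-2·x, -1, -cos(z) - 2]].
At the point, J = [[-14.500, 0.000, -2.500], [3.000, -2.000, -10.000], [-1.000, -1.000, -1.19886]].
det J = 122.733.

122.733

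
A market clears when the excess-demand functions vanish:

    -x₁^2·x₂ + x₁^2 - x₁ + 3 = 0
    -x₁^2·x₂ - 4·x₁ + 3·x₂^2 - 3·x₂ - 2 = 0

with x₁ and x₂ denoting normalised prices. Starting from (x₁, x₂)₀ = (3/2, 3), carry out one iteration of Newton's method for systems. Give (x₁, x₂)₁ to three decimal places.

At (3/2, 3): F = (-3.000, 3.250).
Jacobian J = [[-2·x₁·x₂ + 2·x₁ - 1, -x₁^2], [-2·x₁·x₂ - 4, -x₁^2 + 6·x₂ - 3]].
At the point, J = [[-7.000, -2.250], [-13.000, 12.750]] (det J = -118.500).
Solving J·Δ = −F gives Δ = (-0.261, -0.521).
Then the next iterate is (x₁, x₂)₁ = (1.239, 2.479).

(1.239, 2.479)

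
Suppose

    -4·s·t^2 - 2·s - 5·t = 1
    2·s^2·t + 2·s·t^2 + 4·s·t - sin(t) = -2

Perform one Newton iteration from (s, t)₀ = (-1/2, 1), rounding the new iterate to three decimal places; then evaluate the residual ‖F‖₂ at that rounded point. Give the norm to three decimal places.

1.067

At (-1/2, 1): F = (-3.000, -1.34147).
Jacobian J = [[-4·t^2 - 2, -8·s·t - 5], [4·s·t + 2·t^2 + 4·t, 2·s^2 + 4·s·t + 4·s - cos(t)]].
At the point, J = [[-6.000, -1.000], [4.000, -4.04030]] (det J = 28.24181).
Solving J·Δ = −F gives Δ = (-0.382, -0.710).
Then the next iterate is (s, t)₁ = (-0.882, 0.290).
Re-evaluating at (-0.882, 0.290): F = (-0.38930, 0.99377), so ‖F‖₂ = 1.067.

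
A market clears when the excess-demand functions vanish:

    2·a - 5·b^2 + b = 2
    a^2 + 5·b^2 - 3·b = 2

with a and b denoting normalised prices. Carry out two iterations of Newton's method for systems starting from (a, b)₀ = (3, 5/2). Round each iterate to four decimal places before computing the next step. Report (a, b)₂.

(1.6098, 0.8405)

At (3, 5/2): F = (-24.7500, 30.7500).
Jacobian J = [[2, -10·b + 1], [2·a, 10·b - 3]].
At the point, J = [[2.0000, -24.0000], [6.0000, 22.0000]] (det J = 188.0000).
Solving J·Δ = −F gives Δ = (-1.0293, -1.1170).
Then the next iterate is (a, b)₁ = (1.9707, 1.3830).
Round to (1.9707, 1.3830) and repeat: F = (-6.239045, 7.298103), J = [[2.0000, -12.8300], [3.9414, 10.8300]].
Δ = (-0.3609, -0.5425), so (a, b)₂ = (1.6098, 0.8405).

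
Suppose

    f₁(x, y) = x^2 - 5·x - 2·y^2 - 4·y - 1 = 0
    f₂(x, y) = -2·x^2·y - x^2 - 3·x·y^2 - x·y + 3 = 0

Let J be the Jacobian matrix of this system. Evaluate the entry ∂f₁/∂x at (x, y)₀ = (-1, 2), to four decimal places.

-7.0000

∂f₁/∂x = 2·x - 5.
At (-1, 2) this is -7.0000.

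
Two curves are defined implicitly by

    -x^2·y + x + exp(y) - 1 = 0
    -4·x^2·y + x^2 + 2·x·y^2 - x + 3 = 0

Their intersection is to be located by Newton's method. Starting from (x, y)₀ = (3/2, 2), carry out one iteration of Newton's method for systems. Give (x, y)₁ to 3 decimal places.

At (3/2, 2): F = (3.38906, -2.250).
Jacobian J = [[-2·x·y + 1, -x^2 + exp(y)], [-8·x·y + 2·x + 2·y^2 - 1, -4·x^2 + 4·x·y]].
At the point, J = [[-5.000, 5.13906], [-14.000, 3.000]] (det J = 56.94679).
Solving J·Δ = −F gives Δ = (-0.382, -1.031).
Then the next iterate is (x, y)₁ = (1.118, 0.969).

(1.118, 0.969)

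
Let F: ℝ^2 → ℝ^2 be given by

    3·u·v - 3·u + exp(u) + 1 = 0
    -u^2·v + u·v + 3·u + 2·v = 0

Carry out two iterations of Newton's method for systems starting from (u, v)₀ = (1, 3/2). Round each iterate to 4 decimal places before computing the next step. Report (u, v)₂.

(2.2612, -0.7246)

At (1, 3/2): F = (5.218282, 6.0000).
Jacobian J = [[3·v + exp(u) - 3, 3·u], [-2·u·v + v + 3, -u^2 + u + 2]].
At the point, J = [[4.218282, 3.0000], [1.5000, 2.0000]] (det J = 3.936564).
Solving J·Δ = −F gives Δ = (1.9213, -4.4410).
Then the next iterate is (u, v)₁ = (2.9213, -2.9410).
Round to (2.9213, -2.9410) and repeat: F = (-14.973123, 19.388832), J = [[6.742407, 8.7639], [17.242087, -3.612694]].
Δ = (-0.6601, 2.2164), so (u, v)₂ = (2.2612, -0.7246).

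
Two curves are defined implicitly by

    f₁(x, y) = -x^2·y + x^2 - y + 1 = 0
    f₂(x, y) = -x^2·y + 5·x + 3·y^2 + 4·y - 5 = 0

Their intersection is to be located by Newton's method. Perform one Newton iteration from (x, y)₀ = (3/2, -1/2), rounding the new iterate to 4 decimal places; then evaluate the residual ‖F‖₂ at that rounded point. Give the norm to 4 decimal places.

At (3/2, -1/2): F = (4.8750, 2.3750).
Jacobian J = [[-2·x·y + 2·x, -x^2 - 1], [-2·x·y + 5, -x^2 + 6·y + 4]].
At the point, J = [[4.5000, -3.2500], [6.5000, -1.2500]] (det J = 15.5000).
Solving J·Δ = −F gives Δ = (-0.1048, 1.3548).
Then the next iterate is (x, y)₁ = (1.3952, 0.8548).
Re-evaluating at (1.3952, 0.8548): F = (0.427844, 5.923310), so ‖F‖₂ = 5.9387.

5.9387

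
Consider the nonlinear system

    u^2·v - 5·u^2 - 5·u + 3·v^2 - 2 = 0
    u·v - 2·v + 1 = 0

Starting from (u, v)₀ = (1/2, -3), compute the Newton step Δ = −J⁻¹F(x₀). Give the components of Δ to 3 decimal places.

(1.981, -0.296)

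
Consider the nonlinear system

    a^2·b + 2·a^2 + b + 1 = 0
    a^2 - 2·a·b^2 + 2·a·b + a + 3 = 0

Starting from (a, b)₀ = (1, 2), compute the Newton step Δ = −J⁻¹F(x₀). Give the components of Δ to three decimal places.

(-0.957, 0.326)

At (1, 2): F = (7.000, 1.000).
Jacobian J = [[2·a·b + 4·a, a^2 + 1], [2·a - 2·b^2 + 2·b + 1, -4·a·b + 2·a]].
At the point, J = [[8.000, 2.000], [-1.000, -6.000]] (det J = -46.000).
Solving J·Δ = −F gives Δ = (-0.957, 0.326).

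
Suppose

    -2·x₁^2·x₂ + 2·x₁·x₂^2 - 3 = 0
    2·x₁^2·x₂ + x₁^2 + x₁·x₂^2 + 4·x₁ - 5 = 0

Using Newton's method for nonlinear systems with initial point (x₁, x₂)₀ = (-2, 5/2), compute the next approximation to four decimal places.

At (-2, 5/2): F = (-48.0000, -1.5000).
Jacobian J = [[-4·x₁·x₂ + 2·x₂^2, -2·x₁^2 + 4·x₁·x₂], [4·x₁·x₂ + 2·x₁ + x₂^2 + 4, 2·x₁^2 + 2·x₁·x₂]].
At the point, J = [[32.5000, -28.0000], [-13.7500, -2.0000]] (det J = -450.0000).
Solving J·Δ = −F gives Δ = (0.1200, -1.5750).
Then the next iterate is (x₁, x₂)₁ = (-1.8800, 0.9250).

(-1.8800, 0.9250)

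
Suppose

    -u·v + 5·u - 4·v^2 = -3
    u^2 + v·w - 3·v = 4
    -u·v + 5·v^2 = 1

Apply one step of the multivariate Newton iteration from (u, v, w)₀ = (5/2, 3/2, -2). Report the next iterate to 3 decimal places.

At (5/2, 3/2, -2): F = (2.750, -5.250, 6.500).
Jacobian J = [[-v + 5, -u - 8·v, 0], [2·u, w - 3, v], [-v, -u + 10·v, 0]].
At the point, J = [[3.500, -14.500, 0.000], [5.000, -5.000, 1.500], [-1.500, 12.500, 0.000]] (det J = -33.000).
Solving J·Δ = −F gives Δ = (-5.847, -1.222, 18.917).
Then the next iterate is (u, v, w)₁ = (-3.347, 0.278, 16.917).

(-3.347, 0.278, 16.917)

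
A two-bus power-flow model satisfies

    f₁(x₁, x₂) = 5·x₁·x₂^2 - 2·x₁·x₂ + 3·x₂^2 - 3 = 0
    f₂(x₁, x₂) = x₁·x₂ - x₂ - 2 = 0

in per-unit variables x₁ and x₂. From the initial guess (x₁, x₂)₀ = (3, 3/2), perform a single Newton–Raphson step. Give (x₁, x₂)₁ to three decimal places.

(3.162, 0.878)

At (3, 3/2): F = (28.500, 1.000).
Jacobian J = [[5·x₂^2 - 2·x₂, 10·x₁·x₂ - 2·x₁ + 6·x₂], [x₂, x₁ - 1]].
At the point, J = [[8.250, 48.000], [1.500, 2.000]] (det J = -55.500).
Solving J·Δ = −F gives Δ = (0.162, -0.622).
Then the next iterate is (x₁, x₂)₁ = (3.162, 0.878).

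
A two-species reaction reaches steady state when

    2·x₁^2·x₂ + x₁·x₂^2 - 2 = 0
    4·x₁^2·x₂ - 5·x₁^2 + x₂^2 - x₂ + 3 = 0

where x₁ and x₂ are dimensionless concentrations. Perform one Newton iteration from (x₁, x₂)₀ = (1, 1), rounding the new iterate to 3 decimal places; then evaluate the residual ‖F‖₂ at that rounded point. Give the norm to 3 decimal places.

0.161

At (1, 1): F = (1.000, 2.000).
Jacobian J = [[4·x₁·x₂ + x₂^2, 2·x₁^2 + 2·x₁·x₂], [8·x₁·x₂ - 10·x₁, 4·x₁^2 + 2·x₂ - 1]].
At the point, J = [[5.000, 4.000], [-2.000, 5.000]] (det J = 33.000).
Solving J·Δ = −F gives Δ = (0.091, -0.364).
Then the next iterate is (x₁, x₂)₁ = (1.091, 0.636).
Re-evaluating at (1.091, 0.636): F = (-0.04466, -0.15483), so ‖F‖₂ = 0.161.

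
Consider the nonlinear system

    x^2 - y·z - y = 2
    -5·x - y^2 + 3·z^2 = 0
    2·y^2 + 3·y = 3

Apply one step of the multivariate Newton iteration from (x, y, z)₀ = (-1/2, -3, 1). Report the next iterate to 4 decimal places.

At (-1/2, -3, 1): F = (4.2500, -3.5000, 6.0000).
Jacobian J = [[2·x, -z - 1, -y], [-5, -2·y, 6·z], [0, 4·y + 3, 0]].
At the point, J = [[-1.0000, -2.0000, 3.0000], [-5.0000, 6.0000, 6.0000], [0.0000, -9.0000, 0.0000]] (det J = 81.0000).
Solving J·Δ = −F gives Δ = (-1.7778, 0.6667, -1.5648).
Then the next iterate is (x, y, z)₁ = (-2.2778, -2.3333, -0.5648).

(-2.2778, -2.3333, -0.5648)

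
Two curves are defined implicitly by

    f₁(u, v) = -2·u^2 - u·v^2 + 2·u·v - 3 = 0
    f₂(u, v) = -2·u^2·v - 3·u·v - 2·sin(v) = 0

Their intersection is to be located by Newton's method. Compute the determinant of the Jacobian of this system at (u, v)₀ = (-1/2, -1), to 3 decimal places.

J = [[-4·u - v^2 + 2·v, -2·u·v + 2·u], [-4·u·v - 3·v, -2·u^2 - 3·u - 2·cos(v)]].
At the point, J = [[-1.000, -2.000], [1.000, -0.08060]].
det J = 2.081.

2.081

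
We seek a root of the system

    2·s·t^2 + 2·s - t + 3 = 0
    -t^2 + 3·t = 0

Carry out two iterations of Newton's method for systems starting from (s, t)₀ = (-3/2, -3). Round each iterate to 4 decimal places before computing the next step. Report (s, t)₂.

(-2.4000, -0.2000)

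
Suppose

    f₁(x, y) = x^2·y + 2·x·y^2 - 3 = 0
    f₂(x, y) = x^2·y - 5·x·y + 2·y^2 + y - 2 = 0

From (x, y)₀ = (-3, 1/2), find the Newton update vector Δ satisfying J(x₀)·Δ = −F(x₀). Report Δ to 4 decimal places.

(-0.6471, -0.5392)

At (-3, 1/2): F = (0.0000, 11.0000).
Jacobian J = [[2·x·y + 2·y^2, x^2 + 4·x·y], [2·x·y - 5·y, x^2 - 5·x + 4·y + 1]].
At the point, J = [[-2.5000, 3.0000], [-5.5000, 27.0000]] (det J = -51.0000).
Solving J·Δ = −F gives Δ = (-0.6471, -0.5392).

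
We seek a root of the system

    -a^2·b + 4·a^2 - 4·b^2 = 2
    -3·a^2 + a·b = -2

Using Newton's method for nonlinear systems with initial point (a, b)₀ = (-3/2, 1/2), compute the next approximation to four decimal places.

At (-3/2, 1/2): F = (4.8750, -5.5000).
Jacobian J = [[-2·a·b + 8·a, -a^2 - 8·b], [-6·a + b, a]].
At the point, J = [[-10.5000, -6.2500], [9.5000, -1.5000]] (det J = 75.1250).
Solving J·Δ = −F gives Δ = (0.5549, -0.1522).
Then the next iterate is (a, b)₁ = (-0.9451, 0.3478).

(-0.9451, 0.3478)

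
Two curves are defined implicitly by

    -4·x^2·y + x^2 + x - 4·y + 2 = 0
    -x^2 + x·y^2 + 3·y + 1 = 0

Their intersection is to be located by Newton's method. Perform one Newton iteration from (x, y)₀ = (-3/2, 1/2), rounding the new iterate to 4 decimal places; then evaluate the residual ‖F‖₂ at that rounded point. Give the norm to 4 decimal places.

0.4590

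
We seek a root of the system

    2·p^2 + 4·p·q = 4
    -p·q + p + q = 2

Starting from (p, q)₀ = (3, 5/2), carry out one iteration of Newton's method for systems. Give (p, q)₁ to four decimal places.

(1.4615, 1.6538)

At (3, 5/2): F = (44.0000, -4.0000).
Jacobian J = [[4·p + 4·q, 4·p], [-q + 1, -p + 1]].
At the point, J = [[22.0000, 12.0000], [-1.5000, -2.0000]] (det J = -26.0000).
Solving J·Δ = −F gives Δ = (-1.5385, -0.8462).
Then the next iterate is (p, q)₁ = (1.4615, 1.6538).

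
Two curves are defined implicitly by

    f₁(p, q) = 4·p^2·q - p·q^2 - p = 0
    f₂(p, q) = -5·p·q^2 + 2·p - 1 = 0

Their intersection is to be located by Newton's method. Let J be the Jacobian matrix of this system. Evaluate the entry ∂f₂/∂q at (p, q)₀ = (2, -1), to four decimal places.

∂f₂/∂q = -10·p·q.
At (2, -1) this is 20.0000.

20.0000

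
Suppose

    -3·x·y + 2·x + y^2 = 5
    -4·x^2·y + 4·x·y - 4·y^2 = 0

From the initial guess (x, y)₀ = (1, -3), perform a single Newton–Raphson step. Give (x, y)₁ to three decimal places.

At (1, -3): F = (15.000, -36.000).
Jacobian J = [[-3·y + 2, -3·x + 2·y], [-8·x·y + 4·y, -4·x^2 + 4·x - 8·y]].
At the point, J = [[11.000, -9.000], [12.000, 24.000]] (det J = 372.000).
Solving J·Δ = −F gives Δ = (-0.097, 1.548).
Then the next iterate is (x, y)₁ = (0.903, -1.452).

(0.903, -1.452)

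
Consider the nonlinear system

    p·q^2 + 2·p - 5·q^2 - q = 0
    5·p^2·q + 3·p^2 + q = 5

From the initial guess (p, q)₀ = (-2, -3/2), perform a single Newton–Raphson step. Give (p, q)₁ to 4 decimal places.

(-1.6057, -0.6713)

At (-2, -3/2): F = (-18.2500, -24.5000).
Jacobian J = [[q^2 + 2, 2·p·q - 10·q - 1], [10·p·q + 6·p, 5·p^2 + 1]].
At the point, J = [[4.2500, 20.0000], [18.0000, 21.0000]] (det J = -270.7500).
Solving J·Δ = −F gives Δ = (0.3943, 0.8287).
Then the next iterate is (p, q)₁ = (-1.6057, -0.6713).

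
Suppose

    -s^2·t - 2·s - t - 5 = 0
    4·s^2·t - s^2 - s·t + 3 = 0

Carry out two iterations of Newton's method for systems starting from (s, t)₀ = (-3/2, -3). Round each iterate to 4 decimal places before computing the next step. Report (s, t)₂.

At (-3/2, -3): F = (7.7500, -30.7500).
Jacobian J = [[-2·s·t - 2, -s^2 - 1], [8·s·t - 2·s - t, 4·s^2 - s]].
At the point, J = [[-11.0000, -3.2500], [42.0000, 10.5000]] (det J = 21.0000).
Solving J·Δ = −F gives Δ = (0.8839, -0.6071).
Then the next iterate is (s, t)₁ = (-0.6161, -3.6071).
Round to (-0.6161, -3.6071) and repeat: F = (1.208480, -5.078634), J = [[-6.444669, -1.379579], [22.617974, 2.134417]].
Δ = (0.2537, -0.3093), so (s, t)₂ = (-0.3624, -3.9164).

(-0.3624, -3.9164)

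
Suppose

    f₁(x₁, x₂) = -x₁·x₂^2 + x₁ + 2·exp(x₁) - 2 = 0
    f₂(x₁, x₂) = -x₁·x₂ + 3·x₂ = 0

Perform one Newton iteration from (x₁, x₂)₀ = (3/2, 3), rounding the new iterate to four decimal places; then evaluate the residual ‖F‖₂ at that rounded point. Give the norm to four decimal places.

14.7922

At (3/2, 3): F = (-5.036622, 4.5000).
Jacobian J = [[-x₂^2 + 2·exp(x₁) + 1, -2·x₁·x₂], [-x₂, -x₁ + 3]].
At the point, J = [[0.963378, -9.0000], [-3.0000, 1.5000]] (det J = -25.554933).
Solving J·Δ = −F gives Δ = (1.2892, -0.4216).
Then the next iterate is (x₁, x₂)₁ = (2.7892, 2.5784).
Re-evaluating at (2.7892, 2.5784): F = (14.782190, 0.543527), so ‖F‖₂ = 14.7922.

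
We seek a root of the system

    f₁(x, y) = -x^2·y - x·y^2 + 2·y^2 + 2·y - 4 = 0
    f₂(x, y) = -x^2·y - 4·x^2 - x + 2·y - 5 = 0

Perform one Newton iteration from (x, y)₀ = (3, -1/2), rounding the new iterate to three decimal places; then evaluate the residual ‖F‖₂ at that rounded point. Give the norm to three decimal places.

14.821

At (3, -1/2): F = (-0.750, -40.500).
Jacobian J = [[-2·x·y - y^2, -x^2 - 2·x·y + 4·y + 2], [-2·x·y - 8·x - 1, -x^2 + 2]].
At the point, J = [[2.750, -6.000], [-22.000, -7.000]] (det J = -151.250).
Solving J·Δ = −F gives Δ = (-1.572, -0.845).
Then the next iterate is (x, y)₁ = (1.428, -1.345).
Re-evaluating at (1.428, -1.345): F = (-2.91254, -14.53203), so ‖F‖₂ = 14.821.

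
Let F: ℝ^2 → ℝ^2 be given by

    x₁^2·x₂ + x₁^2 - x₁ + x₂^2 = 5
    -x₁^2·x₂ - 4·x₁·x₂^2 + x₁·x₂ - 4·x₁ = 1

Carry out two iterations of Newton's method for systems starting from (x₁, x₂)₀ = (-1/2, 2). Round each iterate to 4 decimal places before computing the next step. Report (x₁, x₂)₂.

At (-1/2, 2): F = (0.2500, 7.5000).
Jacobian J = [[2·x₁·x₂ + 2·x₁ - 1, x₁^2 + 2·x₂], [-2·x₁·x₂ - 4·x₂^2 + x₂ - 4, -x₁^2 - 8·x₁·x₂ + x₁]].
At the point, J = [[-4.0000, 4.2500], [-16.0000, 7.2500]] (det J = 39.0000).
Solving J·Δ = −F gives Δ = (0.7708, 0.6667).
Then the next iterate is (x₁, x₂)₁ = (0.2708, 2.6667).
Round to (0.2708, 2.6667) and repeat: F = (2.109378, -9.259562), J = [[0.985885, 5.406733], [-31.222740, -5.579672]].
Δ = (-0.2345, -0.3474), so (x₁, x₂)₂ = (0.0363, 2.3193).

(0.0363, 2.3193)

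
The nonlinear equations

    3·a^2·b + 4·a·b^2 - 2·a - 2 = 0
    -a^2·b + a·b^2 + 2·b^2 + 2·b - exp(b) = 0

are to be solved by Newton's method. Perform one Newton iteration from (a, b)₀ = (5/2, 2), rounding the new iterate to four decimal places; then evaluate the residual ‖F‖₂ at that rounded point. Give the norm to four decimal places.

19.1980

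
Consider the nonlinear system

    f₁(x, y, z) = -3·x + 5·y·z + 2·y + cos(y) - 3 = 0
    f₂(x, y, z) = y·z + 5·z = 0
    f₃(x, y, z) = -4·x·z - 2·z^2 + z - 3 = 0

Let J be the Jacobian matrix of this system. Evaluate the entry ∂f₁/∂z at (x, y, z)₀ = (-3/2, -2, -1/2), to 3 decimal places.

-10.000

∂f₁/∂z = 5·y.
At (-3/2, -2, -1/2) this is -10.000.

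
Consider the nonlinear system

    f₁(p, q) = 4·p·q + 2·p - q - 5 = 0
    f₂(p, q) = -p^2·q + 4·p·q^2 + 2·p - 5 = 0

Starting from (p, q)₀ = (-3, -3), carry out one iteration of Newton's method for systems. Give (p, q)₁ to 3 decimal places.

(-1.465, -2.027)

At (-3, -3): F = (28.000, -92.000).
Jacobian J = [[4·q + 2, 4·p - 1], [-2·p·q + 4·q^2 + 2, -p^2 + 8·p·q]].
At the point, J = [[-10.000, -13.000], [20.000, 63.000]] (det J = -370.000).
Solving J·Δ = −F gives Δ = (1.535, 0.973).
Then the next iterate is (p, q)₁ = (-1.465, -2.027).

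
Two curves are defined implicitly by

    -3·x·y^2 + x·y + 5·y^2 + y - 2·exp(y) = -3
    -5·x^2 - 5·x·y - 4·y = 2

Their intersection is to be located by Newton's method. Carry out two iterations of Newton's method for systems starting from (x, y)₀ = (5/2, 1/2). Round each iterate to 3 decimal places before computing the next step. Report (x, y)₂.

(0.426, -0.198)

At (5/2, 1/2): F = (0.82756, -41.500).
Jacobian J = [[-3·y^2 + y, -6·x·y + x + 10·y - 2·exp(y) + 1], [-10·x - 5·y, -5·x - 4]].
At the point, J = [[-0.250, -2.29744], [-27.500, -16.500]] (det J = -59.05467).
Solving J·Δ = −F gives Δ = (-1.846, 0.561).
Then the next iterate is (x, y)₁ = (0.654, 1.061).
Round to (0.654, 1.061) and repeat: F = (2.39632, -11.85205), J = [[-2.31616, 2.32212], [-11.845, -7.270]].
Δ = (-0.228, -1.259), so (x, y)₂ = (0.426, -0.198).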